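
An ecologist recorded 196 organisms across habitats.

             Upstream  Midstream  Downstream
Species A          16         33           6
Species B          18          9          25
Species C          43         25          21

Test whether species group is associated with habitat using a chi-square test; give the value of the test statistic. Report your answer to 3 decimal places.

34.060

Row totals: 55, 52, 89. Column totals: 77, 67, 52. Grand total N = 196.
Expected counts (row total × column total / N):
  Species A, Upstream: 55×77/196 = 21.6071
  Species A, Midstream: 55×67/196 = 18.8010
  Species A, Downstream: 55×52/196 = 14.5918
  Species B, Upstream: 52×77/196 = 20.4286
  Species B, Midstream: 52×67/196 = 17.7755
  Species B, Downstream: 52×52/196 = 13.7959
  Species C, Upstream: 89×77/196 = 34.9643
  Species C, Midstream: 89×67/196 = 30.4235
  Species C, Downstream: 89×52/196 = 23.6122
Contributions (O − E)²/E:
  (16 − 21.6071)²/21.6071 = 1.4551
  (33 − 18.8010)²/18.8010 = 10.7235
  (6 − 14.5918)²/14.5918 = 5.0589
  (18 − 20.4286)²/20.4286 = 0.2887
  (9 − 17.7755)²/17.7755 = 4.3323
  (25 − 13.7959)²/13.7959 = 9.0992
  (43 − 34.9643)²/34.9643 = 1.8468
  (25 − 30.4235)²/30.4235 = 0.9668
  (21 − 23.6122)²/23.6122 = 0.2890
χ² = 1.4551 + 10.7235 + 5.0589 + 0.2887 + 4.3323 + 9.0992 + 1.8468 + 0.9668 + 0.2890 = 34.060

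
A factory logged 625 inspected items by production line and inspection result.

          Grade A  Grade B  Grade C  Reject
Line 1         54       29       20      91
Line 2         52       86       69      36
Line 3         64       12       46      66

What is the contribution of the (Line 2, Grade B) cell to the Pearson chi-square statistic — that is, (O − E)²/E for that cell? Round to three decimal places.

27.162

Row total (Line 2) = 243; column total (Grade B) = 127; N = 625.
Expected count E = 243 × 127 / 625 = 49.3776.
Contribution = (O − E)²/E = (86 − 49.3776)² / 49.3776 = 27.162.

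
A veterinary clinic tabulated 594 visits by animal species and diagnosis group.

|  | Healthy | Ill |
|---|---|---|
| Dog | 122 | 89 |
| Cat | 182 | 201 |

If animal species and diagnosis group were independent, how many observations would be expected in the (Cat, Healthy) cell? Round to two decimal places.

196.01

Row total (Cat) = 383; column total (Healthy) = 304; grand total N = 594.
Expected count = (row total × column total) / N = 383 × 304 / 594 = 196.01.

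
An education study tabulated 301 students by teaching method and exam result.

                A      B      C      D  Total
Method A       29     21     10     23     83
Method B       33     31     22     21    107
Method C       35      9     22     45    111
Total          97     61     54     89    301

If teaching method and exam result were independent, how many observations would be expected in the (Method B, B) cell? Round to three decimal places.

21.684

Row total (Method B) = 107; column total (B) = 61; grand total N = 301.
Expected count = (row total × column total) / N = 107 × 61 / 301 = 21.684.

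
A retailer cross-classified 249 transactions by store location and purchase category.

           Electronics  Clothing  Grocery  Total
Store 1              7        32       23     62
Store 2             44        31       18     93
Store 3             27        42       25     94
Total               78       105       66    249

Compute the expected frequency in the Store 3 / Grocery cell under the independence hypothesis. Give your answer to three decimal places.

24.916

Row total (Store 3) = 94; column total (Grocery) = 66; grand total N = 249.
Expected count = (row total × column total) / N = 94 × 66 / 249 = 24.916.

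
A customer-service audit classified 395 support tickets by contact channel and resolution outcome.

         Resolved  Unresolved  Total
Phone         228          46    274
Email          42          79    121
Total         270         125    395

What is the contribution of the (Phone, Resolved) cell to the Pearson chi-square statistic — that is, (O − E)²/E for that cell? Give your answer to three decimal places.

Row total (Phone) = 274; column total (Resolved) = 270; N = 395.
Expected count E = 274 × 270 / 395 = 187.2911.
Contribution = (O − E)²/E = (228 − 187.2911)² / 187.2911 = 8.848.

8.848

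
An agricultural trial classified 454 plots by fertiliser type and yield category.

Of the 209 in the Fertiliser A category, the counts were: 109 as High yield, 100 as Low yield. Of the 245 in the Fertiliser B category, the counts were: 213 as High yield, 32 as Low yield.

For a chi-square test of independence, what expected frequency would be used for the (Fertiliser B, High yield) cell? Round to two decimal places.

Row total (Fertiliser B) = 245; column total (High yield) = 322; grand total N = 454.
Expected count = (row total × column total) / N = 245 × 322 / 454 = 173.77.

173.77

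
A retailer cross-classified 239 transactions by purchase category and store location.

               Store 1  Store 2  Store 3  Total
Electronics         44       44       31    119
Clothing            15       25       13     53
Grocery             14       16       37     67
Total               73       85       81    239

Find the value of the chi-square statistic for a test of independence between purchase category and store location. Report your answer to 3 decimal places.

20.912

Grand total N = 239.
Expected counts (row total × column total / N):
  Electronics, Store 1: 119×73/239 = 36.3473
  Electronics, Store 2: 119×85/239 = 42.3222
  Electronics, Store 3: 119×81/239 = 40.3305
  Clothing, Store 1: 53×73/239 = 16.1883
  Clothing, Store 2: 53×85/239 = 18.8494
  Clothing, Store 3: 53×81/239 = 17.9623
  Grocery, Store 1: 67×73/239 = 20.4644
  Grocery, Store 2: 67×85/239 = 23.8285
  Grocery, Store 3: 67×81/239 = 22.7071
Contributions (O − E)²/E:
  (44 − 36.3473)²/36.3473 = 1.6112
  (44 − 42.3222)²/42.3222 = 0.0665
  (31 − 40.3305)²/40.3305 = 2.1586
  (15 − 16.1883)²/16.1883 = 0.0872
  (25 − 18.8494)²/18.8494 = 2.0070
  (13 − 17.9623)²/17.9623 = 1.3709
  (14 − 20.4644)²/20.4644 = 2.0420
  (16 − 23.8285)²/23.8285 = 2.5719
  (37 − 22.7071)²/22.7071 = 8.9966
χ² = 1.6112 + 0.0665 + 2.1586 + 0.0872 + 2.0070 + 1.3709 + 2.0420 + 2.5719 + 8.9966 = 20.912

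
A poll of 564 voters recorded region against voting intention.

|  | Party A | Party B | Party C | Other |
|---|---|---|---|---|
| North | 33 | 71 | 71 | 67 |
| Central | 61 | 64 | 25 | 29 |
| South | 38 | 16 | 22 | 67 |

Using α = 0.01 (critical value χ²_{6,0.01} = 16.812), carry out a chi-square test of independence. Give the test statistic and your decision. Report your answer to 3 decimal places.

Row totals: 242, 179, 143. Column totals: 132, 151, 118, 163. Grand total N = 564.
Expected counts (row total × column total / N):
  North, Party A: 242×132/564 = 56.6383
  North, Party B: 242×151/564 = 64.7908
  North, Party C: 242×118/564 = 50.6312
  North, Other: 242×163/564 = 69.9397
  Central, Party A: 179×132/564 = 41.8936
  Central, Party B: 179×151/564 = 47.9238
  Central, Party C: 179×118/564 = 37.4504
  Central, Other: 179×163/564 = 51.7323
  South, Party A: 143×132/564 = 33.4681
  South, Party B: 143×151/564 = 38.2855
  South, Party C: 143×118/564 = 29.9184
  South, Other: 143×163/564 = 41.3280
Contributions (O − E)²/E:
  (33 − 56.6383)²/56.6383 = 9.8656
  (71 − 64.7908)²/64.7908 = 0.5951
  (71 − 50.6312)²/50.6312 = 8.1943
  (67 − 69.9397)²/69.9397 = 0.1236
  (61 − 41.8936)²/41.8936 = 8.7138
  (64 − 47.9238)²/47.9238 = 5.3928
  (25 − 37.4504)²/37.4504 = 4.1391
  (29 − 51.7323)²/51.7323 = 9.9891
  (38 − 33.4681)²/33.4681 = 0.6137
  (16 − 38.2855)²/38.2855 = 12.9721
  (22 − 29.9184)²/29.9184 = 2.0957
  (67 − 41.3280)²/41.3280 = 15.9469
χ² = 9.8656 + 0.5951 + 8.1943 + 0.1236 + 8.7138 + 5.3928 + 4.1391 + 9.9891 + 0.6137 + 12.9721 + 2.0957 + 15.9469 = 78.642
df = (3−1)(4−1) = 6. Since 78.642 > 16.812, reject the null hypothesis of independence at α = 0.01.

78.642; reject H₀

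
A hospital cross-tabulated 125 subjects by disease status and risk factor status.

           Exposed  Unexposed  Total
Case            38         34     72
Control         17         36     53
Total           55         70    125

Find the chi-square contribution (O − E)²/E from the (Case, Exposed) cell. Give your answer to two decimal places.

Row total (Case) = 72; column total (Exposed) = 55; N = 125.
Expected count E = 72 × 55 / 125 = 31.680.
Contribution = (O − E)²/E = (38 − 31.680)² / 31.680 = 1.26.

1.26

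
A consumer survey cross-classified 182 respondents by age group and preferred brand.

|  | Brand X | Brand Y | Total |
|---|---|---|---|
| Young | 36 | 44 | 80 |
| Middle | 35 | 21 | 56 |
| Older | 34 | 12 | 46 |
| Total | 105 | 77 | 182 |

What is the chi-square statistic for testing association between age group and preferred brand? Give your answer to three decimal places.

10.769

Grand total N = 182.
Expected counts (row total × column total / N):
  Young, Brand X: 80×105/182 = 46.1538
  Young, Brand Y: 80×77/182 = 33.8462
  Middle, Brand X: 56×105/182 = 32.3077
  Middle, Brand Y: 56×77/182 = 23.6923
  Older, Brand X: 46×105/182 = 26.5385
  Older, Brand Y: 46×77/182 = 19.4615
Contributions (O − E)²/E:
  (36 − 46.1538)²/46.1538 = 2.2338
  (44 − 33.8462)²/33.8462 = 3.0461
  (35 − 32.3077)²/32.3077 = 0.2244
  (21 − 23.6923)²/23.6923 = 0.3059
  (34 − 26.5385)²/26.5385 = 2.0979
  (12 − 19.4615)²/19.4615 = 2.8607
χ² = 2.2338 + 3.0461 + 0.2244 + 0.3059 + 2.0979 + 2.8607 = 10.769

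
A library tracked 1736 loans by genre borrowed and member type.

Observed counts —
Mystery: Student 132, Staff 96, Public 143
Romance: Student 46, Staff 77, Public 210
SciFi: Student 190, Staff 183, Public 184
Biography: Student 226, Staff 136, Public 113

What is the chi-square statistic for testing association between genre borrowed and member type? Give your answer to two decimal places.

158.55

Row totals: 371, 333, 557, 475. Column totals: 594, 492, 650. Grand total N = 1736.
Expected counts (row total × column total / N):
  Mystery, Student: 371×594/1736 = 126.944
  Mystery, Staff: 371×492/1736 = 105.145
  Mystery, Public: 371×650/1736 = 138.911
  Romance, Student: 333×594/1736 = 113.941
  Romance, Staff: 333×492/1736 = 94.376
  Romance, Public: 333×650/1736 = 124.683
  SciFi, Student: 557×594/1736 = 190.586
  SciFi, Staff: 557×492/1736 = 157.859
  SciFi, Public: 557×650/1736 = 208.554
  Biography, Student: 475×594/1736 = 162.529
  Biography, Staff: 475×492/1736 = 134.620
  Biography, Public: 475×650/1736 = 177.851
Contributions (O − E)²/E:
  (132 − 126.944)²/126.944 = 0.2014
  (96 − 105.145)²/105.145 = 0.7954
  (143 − 138.911)²/138.911 = 0.1204
  (46 − 113.941)²/113.941 = 40.5120
  (77 − 94.376)²/94.376 = 3.1992
  (210 − 124.683)²/124.683 = 58.3800
  (190 − 190.586)²/190.586 = 0.0018
  (183 − 157.859)²/157.859 = 4.0040
  (184 − 208.554)²/208.554 = 2.8909
  (226 − 162.529)²/162.529 = 24.7868
  (136 − 134.620)²/134.620 = 0.0141
  (113 − 177.851)²/177.851 = 23.6471
χ² = 0.2014 + 0.7954 + 0.1204 + 40.5120 + 3.1992 + 58.3800 + 0.0018 + 4.0040 + 2.8909 + 24.7868 + 0.0141 + 23.6471 = 158.55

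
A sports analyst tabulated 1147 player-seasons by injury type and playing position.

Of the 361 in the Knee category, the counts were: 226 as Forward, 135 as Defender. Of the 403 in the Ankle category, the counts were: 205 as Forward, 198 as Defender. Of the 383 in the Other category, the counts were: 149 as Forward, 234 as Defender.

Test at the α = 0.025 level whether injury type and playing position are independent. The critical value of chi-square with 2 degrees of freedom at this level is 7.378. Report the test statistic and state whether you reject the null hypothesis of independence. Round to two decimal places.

Row totals: 361, 403, 383. Column totals: 580, 567. Grand total N = 1147.
Expected counts (row total × column total / N):
  Knee, Forward: 361×580/1147 = 182.546
  Knee, Defender: 361×567/1147 = 178.454
  Ankle, Forward: 403×580/1147 = 203.784
  Ankle, Defender: 403×567/1147 = 199.216
  Other, Forward: 383×580/1147 = 193.670
  Other, Defender: 383×567/1147 = 189.330
Contributions (O − E)²/E:
  (226 − 182.546)²/182.546 = 10.3440
  (135 − 178.454)²/178.454 = 10.5812
  (205 − 203.784)²/203.784 = 0.0073
  (198 − 199.216)²/199.216 = 0.0074
  (149 − 193.670)²/193.670 = 10.3031
  (234 − 189.330)²/189.330 = 10.5393
χ² = 10.3440 + 10.5812 + 0.0073 + 0.0074 + 10.3031 + 10.5393 = 41.78
df = (3−1)(2−1) = 2. Since 41.78 > 7.378, reject the null hypothesis of independence at α = 0.025.

41.78; reject H₀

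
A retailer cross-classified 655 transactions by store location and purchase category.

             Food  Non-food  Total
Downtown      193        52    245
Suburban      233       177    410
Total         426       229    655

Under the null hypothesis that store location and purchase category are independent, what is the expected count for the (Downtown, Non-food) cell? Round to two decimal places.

Row total (Downtown) = 245; column total (Non-food) = 229; grand total N = 655.
Expected count = (row total × column total) / N = 245 × 229 / 655 = 85.66.

85.66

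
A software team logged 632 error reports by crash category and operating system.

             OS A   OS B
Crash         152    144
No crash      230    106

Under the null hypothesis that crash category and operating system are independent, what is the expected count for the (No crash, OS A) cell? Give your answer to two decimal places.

203.09

Row total (No crash) = 336; column total (OS A) = 382; grand total N = 632.
Expected count = (row total × column total) / N = 336 × 382 / 632 = 203.09.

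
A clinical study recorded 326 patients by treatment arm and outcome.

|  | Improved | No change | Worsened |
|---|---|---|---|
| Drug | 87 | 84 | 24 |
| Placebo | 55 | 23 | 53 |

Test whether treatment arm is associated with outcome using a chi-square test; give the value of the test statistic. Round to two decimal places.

Row totals: 195, 131. Column totals: 142, 107, 77. Grand total N = 326.
Expected counts (row total × column total / N):
  Drug, Improved: 195×142/326 = 84.9387
  Drug, No change: 195×107/326 = 64.0031
  Drug, Worsened: 195×77/326 = 46.0583
  Placebo, Improved: 131×142/326 = 57.0613
  Placebo, No change: 131×107/326 = 42.9969
  Placebo, Worsened: 131×77/326 = 30.9417
Contributions (O − E)²/E:
  (87 − 84.9387)²/84.9387 = 0.0500
  (84 − 64.0031)²/64.0031 = 6.2478
  (24 − 46.0583)²/46.0583 = 10.5642
  (55 − 57.0613)²/57.0613 = 0.0745
  (23 − 42.9969)²/42.9969 = 9.3001
  (53 − 30.9417)²/30.9417 = 15.7253
χ² = 0.0500 + 6.2478 + 10.5642 + 0.0745 + 9.3001 + 15.7253 = 41.96

41.96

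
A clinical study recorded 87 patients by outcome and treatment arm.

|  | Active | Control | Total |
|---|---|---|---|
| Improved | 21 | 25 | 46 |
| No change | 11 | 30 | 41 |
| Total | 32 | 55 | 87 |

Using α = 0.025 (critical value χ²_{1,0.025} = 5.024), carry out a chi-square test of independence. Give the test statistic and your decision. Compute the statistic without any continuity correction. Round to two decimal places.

3.30; fail to reject H₀

Grand total N = 87.
Expected counts (row total × column total / N):
  Improved, Active: 46×32/87 = 16.920
  Improved, Control: 46×55/87 = 29.080
  No change, Active: 41×32/87 = 15.080
  No change, Control: 41×55/87 = 25.920
Contributions (O − E)²/E:
  (21 − 16.920)²/16.920 = 0.9838
  (25 − 29.080)²/29.080 = 0.5724
  (11 − 15.080)²/15.080 = 1.1039
  (30 − 25.920)²/25.920 = 0.6422
χ² = 0.9838 + 0.5724 + 1.1039 + 0.6422 = 3.30
df = (2−1)(2−1) = 1. Since 3.30 < 5.024, fail to reject the null hypothesis of independence at α = 0.025.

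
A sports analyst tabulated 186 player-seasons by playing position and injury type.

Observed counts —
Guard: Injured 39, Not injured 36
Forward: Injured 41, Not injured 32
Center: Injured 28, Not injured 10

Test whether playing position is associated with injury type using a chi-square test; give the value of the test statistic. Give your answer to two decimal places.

Row totals: 75, 73, 38. Column totals: 108, 78. Grand total N = 186.
Expected counts (row total × column total / N):
  Guard, Injured: 75×108/186 = 43.5484
  Guard, Not injured: 75×78/186 = 31.4516
  Forward, Injured: 73×108/186 = 42.3871
  Forward, Not injured: 73×78/186 = 30.6129
  Center, Injured: 38×108/186 = 22.0645
  Center, Not injured: 38×78/186 = 15.9355
Contributions (O − E)²/E:
  (39 − 43.5484)²/43.5484 = 0.4751
  (36 − 31.4516)²/31.4516 = 0.6578
  (41 − 42.3871)²/42.3871 = 0.0454
  (32 − 30.6129)²/30.6129 = 0.0629
  (28 − 22.0645)²/22.0645 = 1.5967
  (10 − 15.9355)²/15.9355 = 2.2108
χ² = 0.4751 + 0.6578 + 0.0454 + 0.0629 + 1.5967 + 2.2108 = 5.05

5.05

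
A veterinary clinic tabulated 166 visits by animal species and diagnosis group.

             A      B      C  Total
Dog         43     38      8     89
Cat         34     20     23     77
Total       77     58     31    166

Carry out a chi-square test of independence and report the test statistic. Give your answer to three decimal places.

Grand total N = 166.
Expected counts (row total × column total / N):
  Dog, A: 89×77/166 = 41.28313
  Dog, B: 89×58/166 = 31.09639
  Dog, C: 89×31/166 = 16.62048
  Cat, A: 77×77/166 = 35.71687
  Cat, B: 77×58/166 = 26.90361
  Cat, C: 77×31/166 = 14.37952
Contributions (O − E)²/E:
  (43 − 41.28313)²/41.28313 = 0.0714
  (38 − 31.09639)²/31.09639 = 1.5326
  (8 − 16.62048)²/16.62048 = 4.4712
  (34 − 35.71687)²/35.71687 = 0.0825
  (20 − 26.90361)²/26.90361 = 1.7715
  (23 − 14.37952)²/14.37952 = 5.1680
χ² = 0.0714 + 1.5326 + 4.4712 + 0.0825 + 1.7715 + 5.1680 = 13.097

13.097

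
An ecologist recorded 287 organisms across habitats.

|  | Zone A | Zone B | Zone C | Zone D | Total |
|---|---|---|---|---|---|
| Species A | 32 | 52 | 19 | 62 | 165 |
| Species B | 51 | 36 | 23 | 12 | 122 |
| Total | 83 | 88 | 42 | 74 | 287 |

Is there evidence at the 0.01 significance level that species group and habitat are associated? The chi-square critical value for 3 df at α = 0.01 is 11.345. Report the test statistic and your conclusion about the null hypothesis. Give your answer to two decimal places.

Grand total N = 287.
Expected counts (row total × column total / N):
  Species A, Zone A: 165×83/287 = 47.718
  Species A, Zone B: 165×88/287 = 50.592
  Species A, Zone C: 165×42/287 = 24.146
  Species A, Zone D: 165×74/287 = 42.544
  Species B, Zone A: 122×83/287 = 35.282
  Species B, Zone B: 122×88/287 = 37.408
  Species B, Zone C: 122×42/287 = 17.854
  Species B, Zone D: 122×74/287 = 31.456
Contributions (O − E)²/E:
  (32 − 47.718)²/47.718 = 5.1774
  (52 − 50.592)²/50.592 = 0.0392
  (19 − 24.146)²/24.146 = 1.0967
  (62 − 42.544)²/42.544 = 8.8975
  (51 − 35.282)²/35.282 = 7.0023
  (36 − 37.408)²/37.408 = 0.0530
  (23 − 17.854)²/17.854 = 1.4832
  (12 − 31.456)²/31.456 = 12.0338
χ² = 5.1774 + 0.0392 + 1.0967 + 8.8975 + 7.0023 + 0.0530 + 1.4832 + 12.0338 = 35.78
df = (2−1)(4−1) = 3. Since 35.78 > 11.345, reject the null hypothesis of independence at α = 0.01.

35.78; reject H₀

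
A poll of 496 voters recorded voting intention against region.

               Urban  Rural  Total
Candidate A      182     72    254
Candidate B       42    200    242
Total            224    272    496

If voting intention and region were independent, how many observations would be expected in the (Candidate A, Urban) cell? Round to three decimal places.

114.710

Row total (Candidate A) = 254; column total (Urban) = 224; grand total N = 496.
Expected count = (row total × column total) / N = 254 × 224 / 496 = 114.710.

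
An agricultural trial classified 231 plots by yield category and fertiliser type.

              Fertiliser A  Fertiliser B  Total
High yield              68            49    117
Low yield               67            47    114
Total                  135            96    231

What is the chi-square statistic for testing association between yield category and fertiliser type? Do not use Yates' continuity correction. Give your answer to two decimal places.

0.01

Grand total N = 231.
Expected counts (row total × column total / N):
  High yield, Fertiliser A: 117×135/231 = 68.377
  High yield, Fertiliser B: 117×96/231 = 48.623
  Low yield, Fertiliser A: 114×135/231 = 66.623
  Low yield, Fertiliser B: 114×96/231 = 47.377
Contributions (O − E)²/E:
  (68 − 68.377)²/68.377 = 0.0021
  (49 − 48.623)²/48.623 = 0.0029
  (67 − 66.623)²/66.623 = 0.0021
  (47 − 47.377)²/47.377 = 0.0030
χ² = 0.0021 + 0.0029 + 0.0021 + 0.0030 = 0.01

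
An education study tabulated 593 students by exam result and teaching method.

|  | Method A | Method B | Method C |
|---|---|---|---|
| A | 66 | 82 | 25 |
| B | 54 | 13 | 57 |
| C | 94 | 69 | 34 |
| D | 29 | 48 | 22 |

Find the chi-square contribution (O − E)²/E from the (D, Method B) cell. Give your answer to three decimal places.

Row total (D) = 99; column total (Method B) = 212; N = 593.
Expected count E = 99 × 212 / 593 = 35.3929.
Contribution = (O − E)²/E = (48 − 35.3929)² / 35.3929 = 4.491.

4.491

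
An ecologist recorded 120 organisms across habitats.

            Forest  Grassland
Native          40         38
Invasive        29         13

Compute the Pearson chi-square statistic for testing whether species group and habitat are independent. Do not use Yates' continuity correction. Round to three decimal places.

3.526

Row totals: 78, 42. Column totals: 69, 51. Grand total N = 120.
Expected counts (row total × column total / N):
  Native, Forest: 78×69/120 = 44.8500
  Native, Grassland: 78×51/120 = 33.1500
  Invasive, Forest: 42×69/120 = 24.1500
  Invasive, Grassland: 42×51/120 = 17.8500
Contributions (O − E)²/E:
  (40 − 44.8500)²/44.8500 = 0.5245
  (38 − 33.1500)²/33.1500 = 0.7096
  (29 − 24.1500)²/24.1500 = 0.9740
  (13 − 17.8500)²/17.8500 = 1.3178
χ² = 0.5245 + 0.7096 + 0.9740 + 1.3178 = 3.526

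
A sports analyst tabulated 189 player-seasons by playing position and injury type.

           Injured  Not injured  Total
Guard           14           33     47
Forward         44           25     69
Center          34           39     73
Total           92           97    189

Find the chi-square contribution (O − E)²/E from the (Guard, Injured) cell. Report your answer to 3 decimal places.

Row total (Guard) = 47; column total (Injured) = 92; N = 189.
Expected count E = 47 × 92 / 189 = 22.8783.
Contribution = (O − E)²/E = (14 − 22.8783)² / 22.8783 = 3.445.

3.445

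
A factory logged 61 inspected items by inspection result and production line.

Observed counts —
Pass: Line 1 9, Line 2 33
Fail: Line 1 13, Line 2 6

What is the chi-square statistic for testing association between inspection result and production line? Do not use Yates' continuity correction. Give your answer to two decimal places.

12.53

Row totals: 42, 19. Column totals: 22, 39. Grand total N = 61.
Expected counts (row total × column total / N):
  Pass, Line 1: 42×22/61 = 15.1475
  Pass, Line 2: 42×39/61 = 26.8525
  Fail, Line 1: 19×22/61 = 6.8525
  Fail, Line 2: 19×39/61 = 12.1475
Contributions (O − E)²/E:
  (9 − 15.1475)²/15.1475 = 2.4949
  (33 − 26.8525)²/26.8525 = 1.4074
  (13 − 6.8525)²/6.8525 = 5.5150
  (6 − 12.1475)²/12.1475 = 3.1111
χ² = 2.4949 + 1.4074 + 5.5150 + 3.1111 = 12.53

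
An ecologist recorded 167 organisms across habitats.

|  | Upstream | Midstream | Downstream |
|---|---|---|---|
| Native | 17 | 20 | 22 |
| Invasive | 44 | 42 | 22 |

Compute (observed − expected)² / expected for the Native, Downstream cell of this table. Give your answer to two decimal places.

Row total (Native) = 59; column total (Downstream) = 44; N = 167.
Expected count E = 59 × 44 / 167 = 15.5449.
Contribution = (O − E)²/E = (22 − 15.5449)² / 15.5449 = 2.68.

2.68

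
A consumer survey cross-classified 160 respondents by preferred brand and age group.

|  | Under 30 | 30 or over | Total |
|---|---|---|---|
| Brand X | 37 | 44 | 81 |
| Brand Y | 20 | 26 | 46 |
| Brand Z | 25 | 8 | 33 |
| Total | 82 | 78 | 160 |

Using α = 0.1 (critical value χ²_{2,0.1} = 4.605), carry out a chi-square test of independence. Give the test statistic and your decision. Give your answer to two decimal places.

Grand total N = 160.
Expected counts (row total × column total / N):
  Brand X, Under 30: 81×82/160 = 41.513
  Brand X, 30 or over: 81×78/160 = 39.487
  Brand Y, Under 30: 46×82/160 = 23.575
  Brand Y, 30 or over: 46×78/160 = 22.425
  Brand Z, Under 30: 33×82/160 = 16.913
  Brand Z, 30 or over: 33×78/160 = 16.087
Contributions (O − E)²/E:
  (37 − 41.513)²/41.513 = 0.4906
  (44 − 39.487)²/39.487 = 0.5158
  (20 − 23.575)²/23.575 = 0.5421
  (26 − 22.425)²/22.425 = 0.5699
  (25 − 16.913)²/16.913 = 3.8668
  (8 − 16.087)²/16.087 = 4.0654
χ² = 0.4906 + 0.5158 + 0.5421 + 0.5699 + 3.8668 + 4.0654 = 10.05
df = (3−1)(2−1) = 2. Since 10.05 > 4.605, reject the null hypothesis of independence at α = 0.1.

10.05; reject H₀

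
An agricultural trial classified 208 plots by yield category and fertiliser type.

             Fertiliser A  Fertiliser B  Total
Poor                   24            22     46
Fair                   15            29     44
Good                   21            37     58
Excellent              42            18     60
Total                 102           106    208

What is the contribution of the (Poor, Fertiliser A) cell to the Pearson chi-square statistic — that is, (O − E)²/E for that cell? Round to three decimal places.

0.092

Row total (Poor) = 46; column total (Fertiliser A) = 102; N = 208.
Expected count E = 46 × 102 / 208 = 22.5577.
Contribution = (O − E)²/E = (24 − 22.5577)² / 22.5577 = 0.092.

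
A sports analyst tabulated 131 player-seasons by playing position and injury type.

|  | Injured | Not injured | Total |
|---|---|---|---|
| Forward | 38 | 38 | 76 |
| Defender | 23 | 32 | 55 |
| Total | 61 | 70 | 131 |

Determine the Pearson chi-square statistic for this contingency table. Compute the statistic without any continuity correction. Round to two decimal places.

0.86

Grand total N = 131.
Expected counts (row total × column total / N):
  Forward, Injured: 76×61/131 = 35.389
  Forward, Not injured: 76×70/131 = 40.611
  Defender, Injured: 55×61/131 = 25.611
  Defender, Not injured: 55×70/131 = 29.389
Contributions (O − E)²/E:
  (38 − 35.389)²/35.389 = 0.1926
  (38 − 40.611)²/40.611 = 0.1679
  (23 − 25.611)²/25.611 = 0.2662
  (32 − 29.389)²/29.389 = 0.2320
χ² = 0.1926 + 0.1679 + 0.2662 + 0.2320 = 0.86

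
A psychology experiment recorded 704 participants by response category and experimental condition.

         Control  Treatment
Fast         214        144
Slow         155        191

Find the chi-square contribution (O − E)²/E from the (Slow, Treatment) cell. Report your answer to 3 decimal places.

Row total (Slow) = 346; column total (Treatment) = 335; N = 704.
Expected count E = 346 × 335 / 704 = 164.6449.
Contribution = (O − E)²/E = (191 − 164.6449)² / 164.6449 = 4.219.

4.219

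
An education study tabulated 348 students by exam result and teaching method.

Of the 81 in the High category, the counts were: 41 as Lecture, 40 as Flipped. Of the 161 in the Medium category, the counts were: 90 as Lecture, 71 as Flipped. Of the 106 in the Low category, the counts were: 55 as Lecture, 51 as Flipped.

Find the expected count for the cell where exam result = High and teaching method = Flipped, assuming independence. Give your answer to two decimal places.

37.71

Row total (High) = 81; column total (Flipped) = 162; grand total N = 348.
Expected count = (row total × column total) / N = 81 × 162 / 348 = 37.71.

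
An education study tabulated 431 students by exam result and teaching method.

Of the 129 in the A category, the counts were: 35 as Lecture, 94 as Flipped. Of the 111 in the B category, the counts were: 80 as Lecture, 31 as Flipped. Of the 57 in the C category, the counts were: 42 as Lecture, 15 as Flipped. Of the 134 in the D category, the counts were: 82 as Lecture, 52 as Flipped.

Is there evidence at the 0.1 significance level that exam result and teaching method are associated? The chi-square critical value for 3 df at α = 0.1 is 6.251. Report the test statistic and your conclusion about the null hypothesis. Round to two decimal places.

Row totals: 129, 111, 57, 134. Column totals: 239, 192. Grand total N = 431.
Expected counts (row total × column total / N):
  A, Lecture: 129×239/431 = 71.5336
  A, Flipped: 129×192/431 = 57.4664
  B, Lecture: 111×239/431 = 61.5522
  B, Flipped: 111×192/431 = 49.4478
  C, Lecture: 57×239/431 = 31.6079
  C, Flipped: 57×192/431 = 25.3921
  D, Lecture: 134×239/431 = 74.3063
  D, Flipped: 134×192/431 = 59.6937
Contributions (O − E)²/E:
  (35 − 71.5336)²/71.5336 = 18.6584
  (94 − 57.4664)²/57.4664 = 23.2258
  (80 − 61.5522)²/61.5522 = 5.5290
  (31 − 49.4478)²/49.4478 = 6.8824
  (42 − 31.6079)²/31.6079 = 3.4167
  (15 − 25.3921)²/25.3921 = 4.2531
  (82 − 74.3063)²/74.3063 = 0.7966
  (52 − 59.6937)²/59.6937 = 0.9916
χ² = 18.6584 + 23.2258 + 5.5290 + 6.8824 + 3.4167 + 4.2531 + 0.7966 + 0.9916 = 63.75
df = (4−1)(2−1) = 3. Since 63.75 > 6.251, reject the null hypothesis of independence at α = 0.1.

63.75; reject H₀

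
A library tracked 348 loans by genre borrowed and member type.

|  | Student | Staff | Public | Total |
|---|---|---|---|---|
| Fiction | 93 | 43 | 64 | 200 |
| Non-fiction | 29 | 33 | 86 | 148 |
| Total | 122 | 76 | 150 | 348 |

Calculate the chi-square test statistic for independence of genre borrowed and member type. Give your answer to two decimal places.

31.04

Grand total N = 348.
Expected counts (row total × column total / N):
  Fiction, Student: 200×122/348 = 70.115
  Fiction, Staff: 200×76/348 = 43.678
  Fiction, Public: 200×150/348 = 86.207
  Non-fiction, Student: 148×122/348 = 51.885
  Non-fiction, Staff: 148×76/348 = 32.322
  Non-fiction, Public: 148×150/348 = 63.793
Contributions (O − E)²/E:
  (93 − 70.115)²/70.115 = 7.4695
  (43 − 43.678)²/43.678 = 0.0105
  (64 − 86.207)²/86.207 = 5.7205
  (29 − 51.885)²/51.885 = 10.0939
  (33 − 32.322)²/32.322 = 0.0142
  (86 − 63.793)²/63.793 = 7.7305
χ² = 7.4695 + 0.0105 + 5.7205 + 10.0939 + 0.0142 + 7.7305 = 31.04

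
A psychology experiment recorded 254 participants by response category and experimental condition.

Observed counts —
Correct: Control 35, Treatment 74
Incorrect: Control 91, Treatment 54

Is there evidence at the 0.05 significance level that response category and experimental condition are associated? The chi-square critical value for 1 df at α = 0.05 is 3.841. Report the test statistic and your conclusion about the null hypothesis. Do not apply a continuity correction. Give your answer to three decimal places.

Row totals: 109, 145. Column totals: 126, 128. Grand total N = 254.
Expected counts (row total × column total / N):
  Correct, Control: 109×126/254 = 54.0709
  Correct, Treatment: 109×128/254 = 54.9291
  Incorrect, Control: 145×126/254 = 71.9291
  Incorrect, Treatment: 145×128/254 = 73.0709
Contributions (O − E)²/E:
  (35 − 54.0709)²/54.0709 = 6.7263
  (74 − 54.9291)²/54.9291 = 6.6212
  (91 − 71.9291)²/71.9291 = 5.0564
  (54 − 73.0709)²/73.0709 = 4.9773
χ² = 6.7263 + 6.6212 + 5.0564 + 4.9773 = 23.381
df = (2−1)(2−1) = 1. Since 23.381 > 3.841, reject the null hypothesis of independence at α = 0.05.

23.381; reject H₀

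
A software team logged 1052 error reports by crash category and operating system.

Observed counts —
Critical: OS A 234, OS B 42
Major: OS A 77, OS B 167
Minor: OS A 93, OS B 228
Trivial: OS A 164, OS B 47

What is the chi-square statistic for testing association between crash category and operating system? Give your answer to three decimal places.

283.515

Row totals: 276, 244, 321, 211. Column totals: 568, 484. Grand total N = 1052.
Expected counts (row total × column total / N):
  Critical, OS A: 276×568/1052 = 149.0190
  Critical, OS B: 276×484/1052 = 126.9810
  Major, OS A: 244×568/1052 = 131.7414
  Major, OS B: 244×484/1052 = 112.2586
  Minor, OS A: 321×568/1052 = 173.3156
  Minor, OS B: 321×484/1052 = 147.6844
  Trivial, OS A: 211×568/1052 = 113.9240
  Trivial, OS B: 211×484/1052 = 97.0760
Contributions (O − E)²/E:
  (234 − 149.0190)²/149.0190 = 48.4621
  (42 − 126.9810)²/126.9810 = 56.8728
  (77 − 131.7414)²/131.7414 = 22.7462
  (167 − 112.2586)²/112.2586 = 26.6939
  (93 − 173.3156)²/173.3156 = 37.2188
  (228 − 147.6844)²/147.6844 = 43.6782
  (164 − 113.9240)²/113.9240 = 22.0112
  (47 − 97.0760)²/97.0760 = 25.8314
χ² = 48.4621 + 56.8728 + 22.7462 + 26.6939 + 37.2188 + 43.6782 + 22.0112 + 25.8314 = 283.515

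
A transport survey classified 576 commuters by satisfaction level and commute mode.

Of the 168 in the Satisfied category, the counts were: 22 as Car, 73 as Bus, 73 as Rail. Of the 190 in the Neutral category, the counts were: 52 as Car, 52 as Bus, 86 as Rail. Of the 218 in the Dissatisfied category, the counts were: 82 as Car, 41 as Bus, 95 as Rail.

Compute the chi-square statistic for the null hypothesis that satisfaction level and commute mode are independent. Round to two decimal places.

Row totals: 168, 190, 218. Column totals: 156, 166, 254. Grand total N = 576.
Expected counts (row total × column total / N):
  Satisfied, Car: 168×156/576 = 45.500
  Satisfied, Bus: 168×166/576 = 48.417
  Satisfied, Rail: 168×254/576 = 74.083
  Neutral, Car: 190×156/576 = 51.458
  Neutral, Bus: 190×166/576 = 54.757
  Neutral, Rail: 190×254/576 = 83.785
  Dissatisfied, Car: 218×156/576 = 59.042
  Dissatisfied, Bus: 218×166/576 = 62.826
  Dissatisfied, Rail: 218×254/576 = 96.132
Contributions (O − E)²/E:
  (22 − 45.500)²/45.500 = 12.1374
  (73 − 48.417)²/48.417 = 12.4816
  (73 − 74.083)²/74.083 = 0.0158
  (52 − 51.458)²/51.458 = 0.0057
  (52 − 54.757)²/54.757 = 0.1388
  (86 − 83.785)²/83.785 = 0.0586
  (82 − 59.042)²/59.042 = 8.9270
  (41 − 62.826)²/62.826 = 7.5824
  (95 − 96.132)²/96.132 = 0.0133
χ² = 12.1374 + 12.4816 + 0.0158 + 0.0057 + 0.1388 + 0.0586 + 8.9270 + 7.5824 + 0.0133 = 41.36

41.36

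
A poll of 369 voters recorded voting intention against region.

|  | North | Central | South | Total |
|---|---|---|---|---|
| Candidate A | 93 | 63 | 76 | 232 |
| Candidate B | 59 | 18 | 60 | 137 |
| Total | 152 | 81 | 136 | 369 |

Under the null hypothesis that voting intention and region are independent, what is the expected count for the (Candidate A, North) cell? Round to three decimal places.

95.566

Row total (Candidate A) = 232; column total (North) = 152; grand total N = 369.
Expected count = (row total × column total) / N = 232 × 152 / 369 = 95.566.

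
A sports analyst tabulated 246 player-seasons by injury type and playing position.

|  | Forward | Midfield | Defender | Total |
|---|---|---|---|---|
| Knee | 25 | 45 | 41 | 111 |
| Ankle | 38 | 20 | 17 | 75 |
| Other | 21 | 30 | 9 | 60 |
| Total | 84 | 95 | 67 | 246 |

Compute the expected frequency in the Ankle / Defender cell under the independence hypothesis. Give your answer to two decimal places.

20.43

Row total (Ankle) = 75; column total (Defender) = 67; grand total N = 246.
Expected count = (row total × column total) / N = 75 × 67 / 246 = 20.43.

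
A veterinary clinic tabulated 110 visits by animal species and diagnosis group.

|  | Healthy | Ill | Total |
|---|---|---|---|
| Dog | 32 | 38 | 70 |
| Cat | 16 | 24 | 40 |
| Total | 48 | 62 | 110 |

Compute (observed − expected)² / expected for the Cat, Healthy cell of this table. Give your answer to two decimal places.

0.12

Row total (Cat) = 40; column total (Healthy) = 48; N = 110.
Expected count E = 40 × 48 / 110 = 17.455.
Contribution = (O − E)²/E = (16 − 17.455)² / 17.455 = 0.12.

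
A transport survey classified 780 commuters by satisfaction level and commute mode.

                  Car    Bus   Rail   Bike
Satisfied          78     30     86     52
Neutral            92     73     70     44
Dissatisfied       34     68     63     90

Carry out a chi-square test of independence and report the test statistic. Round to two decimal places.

Row totals: 246, 279, 255. Column totals: 204, 171, 219, 186. Grand total N = 780.
Expected counts (row total × column total / N):
  Satisfied, Car: 246×204/780 = 64.338
  Satisfied, Bus: 246×171/780 = 53.931
  Satisfied, Rail: 246×219/780 = 69.069
  Satisfied, Bike: 246×186/780 = 58.662
  Neutral, Car: 279×204/780 = 72.969
  Neutral, Bus: 279×171/780 = 61.165
  Neutral, Rail: 279×219/780 = 78.335
  Neutral, Bike: 279×186/780 = 66.531
  Dissatisfied, Car: 255×204/780 = 66.692
  Dissatisfied, Bus: 255×171/780 = 55.904
  Dissatisfied, Rail: 255×219/780 = 71.596
  Dissatisfied, Bike: 255×186/780 = 60.808
Contributions (O − E)²/E:
  (78 − 64.338)²/64.338 = 2.9011
  (30 − 53.931)²/53.931 = 10.6190
  (86 − 69.069)²/69.069 = 4.1503
  (52 − 58.662)²/58.662 = 0.7566
  (92 − 72.969)²/72.969 = 4.9635
  (73 − 61.165)²/61.165 = 2.2900
  (70 − 78.335)²/78.335 = 0.8869
  (44 − 66.531)²/66.531 = 7.6302
  (34 − 66.692)²/66.692 = 16.0254
  (68 − 55.904)²/55.904 = 2.6172
  (63 − 71.596)²/71.596 = 1.0321
  (90 − 60.808)²/60.808 = 14.0142
χ² = 2.9011 + 10.6190 + 4.1503 + 0.7566 + 4.9635 + 2.2900 + 0.8869 + 7.6302 + 16.0254 + 2.6172 + 1.0321 + 14.0142 = 67.89

67.89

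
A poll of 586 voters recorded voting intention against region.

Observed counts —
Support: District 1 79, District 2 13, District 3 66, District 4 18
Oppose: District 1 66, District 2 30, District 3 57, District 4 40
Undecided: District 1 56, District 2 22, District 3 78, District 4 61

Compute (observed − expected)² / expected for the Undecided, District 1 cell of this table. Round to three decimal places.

4.564

Row total (Undecided) = 217; column total (District 1) = 201; N = 586.
Expected count E = 217 × 201 / 586 = 74.4317.
Contribution = (O − E)²/E = (56 − 74.4317)² / 74.4317 = 4.564.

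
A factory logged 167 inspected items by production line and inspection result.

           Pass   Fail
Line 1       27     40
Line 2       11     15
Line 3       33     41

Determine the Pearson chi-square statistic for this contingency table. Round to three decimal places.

0.266

Row totals: 67, 26, 74. Column totals: 71, 96. Grand total N = 167.
Expected counts (row total × column total / N):
  Line 1, Pass: 67×71/167 = 28.4850
  Line 1, Fail: 67×96/167 = 38.5150
  Line 2, Pass: 26×71/167 = 11.0539
  Line 2, Fail: 26×96/167 = 14.9461
  Line 3, Pass: 74×71/167 = 31.4611
  Line 3, Fail: 74×96/167 = 42.5389
Contributions (O − E)²/E:
  (27 − 28.4850)²/28.4850 = 0.0774
  (40 − 38.5150)²/38.5150 = 0.0573
  (11 − 11.0539)²/11.0539 = 0.0003
  (15 − 14.9461)²/14.9461 = 0.0002
  (33 − 31.4611)²/31.4611 = 0.0753
  (41 − 42.5389)²/42.5389 = 0.0557
χ² = 0.0774 + 0.0573 + 0.0003 + 0.0002 + 0.0753 + 0.0557 = 0.266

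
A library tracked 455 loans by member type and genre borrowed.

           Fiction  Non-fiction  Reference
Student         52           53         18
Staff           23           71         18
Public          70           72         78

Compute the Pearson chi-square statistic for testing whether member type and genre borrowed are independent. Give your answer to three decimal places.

Row totals: 123, 112, 220. Column totals: 145, 196, 114. Grand total N = 455.
Expected counts (row total × column total / N):
  Student, Fiction: 123×145/455 = 39.1978
  Student, Non-fiction: 123×196/455 = 52.9846
  Student, Reference: 123×114/455 = 30.8176
  Staff, Fiction: 112×145/455 = 35.6923
  Staff, Non-fiction: 112×196/455 = 48.2462
  Staff, Reference: 112×114/455 = 28.0615
  Public, Fiction: 220×145/455 = 70.1099
  Public, Non-fiction: 220×196/455 = 94.7692
  Public, Reference: 220×114/455 = 55.1209
Contributions (O − E)²/E:
  (52 − 39.1978)²/39.1978 = 4.1813
  (53 − 52.9846)²/52.9846 = 0.0000
  (18 − 30.8176)²/30.8176 = 5.3311
  (23 − 35.6923)²/35.6923 = 4.5134
  (71 − 48.2462)²/48.2462 = 10.7311
  (18 − 28.0615)²/28.0615 = 3.6076
  (70 − 70.1099)²/70.1099 = 0.0002
  (72 − 94.7692)²/94.7692 = 5.4705
  (78 − 55.1209)²/55.1209 = 9.4965
χ² = 4.1813 + 0.0000 + 5.3311 + 4.5134 + 10.7311 + 3.6076 + 0.0002 + 5.4705 + 9.4965 = 43.332

43.332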